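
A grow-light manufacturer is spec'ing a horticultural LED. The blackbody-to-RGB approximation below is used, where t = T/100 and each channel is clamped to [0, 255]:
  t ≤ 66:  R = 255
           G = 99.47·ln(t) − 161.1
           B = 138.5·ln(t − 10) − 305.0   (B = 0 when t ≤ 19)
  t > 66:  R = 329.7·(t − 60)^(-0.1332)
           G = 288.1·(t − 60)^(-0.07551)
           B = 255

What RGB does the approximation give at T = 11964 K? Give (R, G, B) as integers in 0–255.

t = 11964/100 = 119.64; the t > 66 branch applies.
R = 329.7·(119.64 − 60)^(-0.1332) = 329.7·59.64^(-0.1332) = 329.7·0.58009 = 191.257.
G = 288.1·(119.64 − 60)^(-0.07551) = 288.1·59.64^(-0.07551) = 288.1·0.73439 = 211.579.
B = 255 by definition for t > 66.
Rounded: (191, 212, 255).

(191, 212, 255)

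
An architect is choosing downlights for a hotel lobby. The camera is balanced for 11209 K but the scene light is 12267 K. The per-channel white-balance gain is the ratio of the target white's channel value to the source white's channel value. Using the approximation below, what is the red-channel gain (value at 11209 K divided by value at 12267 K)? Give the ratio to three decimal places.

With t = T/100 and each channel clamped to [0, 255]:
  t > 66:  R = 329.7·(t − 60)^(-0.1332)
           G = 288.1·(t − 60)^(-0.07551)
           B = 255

1.025

At 12267 K (t = 122.67):
  R = 329.7·(122.67 − 60)^(-0.1332) = 329.7·62.67^(-0.1332) = 329.7·0.57628 = 189.999.
At 11209 K (t = 112.09):
  R = 329.7·(112.09 − 60)^(-0.1332) = 329.7·52.09^(-0.1332) = 329.7·0.59065 = 194.736.
Gain = 194.736 / 189.999 = 1.0249 → 1.025.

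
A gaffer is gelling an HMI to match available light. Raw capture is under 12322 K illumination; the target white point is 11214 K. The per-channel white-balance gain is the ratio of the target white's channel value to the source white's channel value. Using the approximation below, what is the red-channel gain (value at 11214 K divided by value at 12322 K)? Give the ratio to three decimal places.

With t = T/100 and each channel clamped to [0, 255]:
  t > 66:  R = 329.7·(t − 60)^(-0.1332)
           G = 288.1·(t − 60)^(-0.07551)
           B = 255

At 12322 K (t = 123.22):
  R = 329.7·(123.22 − 60)^(-0.1332) = 329.7·63.22^(-0.1332) = 329.7·0.57561 = 189.778.
At 11214 K (t = 112.14):
  R = 329.7·(112.14 − 60)^(-0.1332) = 329.7·52.14^(-0.1332) = 329.7·0.59057 = 194.712.
Gain = 194.712 / 189.778 = 1.0260 → 1.026.

1.026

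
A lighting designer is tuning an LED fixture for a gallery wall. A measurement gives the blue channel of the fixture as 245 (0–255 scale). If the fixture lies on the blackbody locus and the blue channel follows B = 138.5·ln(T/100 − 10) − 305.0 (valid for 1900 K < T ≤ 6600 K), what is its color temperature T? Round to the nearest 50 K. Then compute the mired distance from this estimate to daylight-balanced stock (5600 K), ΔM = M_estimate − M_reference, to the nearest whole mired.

ln(t − 10) = (245 + 305.0) / 138.5 = 3.9711.
t − 10 = e^3.9711 = 53.044, so t = 63.044.
T = 100·t = 6304 K → 6300 K to the nearest 50 K.
M_estimate = 10⁶/6300 = 158.73; M_reference = 10⁶/5600 = 178.57.
ΔM = 158.73 − 178.57 = -19.84 → -20 mireds.

-20 mireds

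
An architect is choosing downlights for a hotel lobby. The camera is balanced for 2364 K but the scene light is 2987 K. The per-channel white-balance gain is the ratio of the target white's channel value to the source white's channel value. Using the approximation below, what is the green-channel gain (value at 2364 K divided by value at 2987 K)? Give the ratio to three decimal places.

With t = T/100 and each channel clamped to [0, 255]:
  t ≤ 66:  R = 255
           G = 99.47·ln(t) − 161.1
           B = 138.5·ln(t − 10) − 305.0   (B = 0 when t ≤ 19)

0.868

At 2987 K (t = 29.87):
  G = 99.47·ln 29.87 − 161.1 = 99.47·3.3969 − 161.1 = 176.785.
At 2364 K (t = 23.64):
  G = 99.47·ln 23.64 − 161.1 = 99.47·3.1629 − 161.1 = 153.518.
Gain = 153.518 / 176.785 = 0.8684 → 0.868.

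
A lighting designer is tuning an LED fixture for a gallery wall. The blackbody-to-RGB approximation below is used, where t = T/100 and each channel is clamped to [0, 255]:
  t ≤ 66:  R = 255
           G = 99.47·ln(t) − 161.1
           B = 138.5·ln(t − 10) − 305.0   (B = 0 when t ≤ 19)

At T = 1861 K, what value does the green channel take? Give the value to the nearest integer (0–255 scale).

t = 1861/100 = 18.61; the t ≤ 66 branch applies.
G = 99.47·ln 18.61 − 161.1 = 99.47·2.9237 − 161.1 = 129.720.
Rounded: 130.

130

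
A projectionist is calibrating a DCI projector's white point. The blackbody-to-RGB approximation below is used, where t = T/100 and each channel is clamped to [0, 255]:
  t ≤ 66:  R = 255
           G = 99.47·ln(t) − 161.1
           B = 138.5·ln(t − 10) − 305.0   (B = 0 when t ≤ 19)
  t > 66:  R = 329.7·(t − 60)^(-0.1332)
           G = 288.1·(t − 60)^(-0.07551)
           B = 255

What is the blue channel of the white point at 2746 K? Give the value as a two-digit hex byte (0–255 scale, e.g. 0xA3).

0x5B

t = 2746/100 = 27.46; the t ≤ 66 branch applies.
B = 138.5·ln(27.46 − 10) − 305.0 = 138.5·ln 17.46 − 305.0 = 138.5·2.8599 − 305.0 = 91.098.
Rounded: 91; in hex, 0x5B.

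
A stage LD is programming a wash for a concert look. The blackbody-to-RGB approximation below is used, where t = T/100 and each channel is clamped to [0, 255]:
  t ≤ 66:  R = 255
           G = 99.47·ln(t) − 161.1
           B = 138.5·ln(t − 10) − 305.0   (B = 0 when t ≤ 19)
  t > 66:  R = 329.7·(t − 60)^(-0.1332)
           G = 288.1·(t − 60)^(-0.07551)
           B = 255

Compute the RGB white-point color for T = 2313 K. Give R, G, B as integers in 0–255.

t = 2313/100 = 23.13; the t ≤ 66 branch applies.
R = 255 by definition for t ≤ 66.
G = 99.47·ln 23.13 − 161.1 = 99.47·3.1411 − 161.1 = 151.348.
B = 138.5·ln(23.13 − 10) − 305.0 = 138.5·ln 13.13 − 305.0 = 138.5·2.5749 − 305.0 = 51.624.
Rounded: (255, 151, 52).

R=255, G=151, B=52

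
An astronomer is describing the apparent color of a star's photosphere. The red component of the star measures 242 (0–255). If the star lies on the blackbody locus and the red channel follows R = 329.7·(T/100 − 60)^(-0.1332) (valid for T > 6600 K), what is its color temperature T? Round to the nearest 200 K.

(t − 60)^(-0.1332) = 242/329.7 = 0.73400.
t − 60 = 0.73400^(1/-0.1332) = 0.73400^(-7.508) = 10.193, so t = 70.193.
T = 100·t = 7019 K → 7000 K to the nearest 200 K.

7000 K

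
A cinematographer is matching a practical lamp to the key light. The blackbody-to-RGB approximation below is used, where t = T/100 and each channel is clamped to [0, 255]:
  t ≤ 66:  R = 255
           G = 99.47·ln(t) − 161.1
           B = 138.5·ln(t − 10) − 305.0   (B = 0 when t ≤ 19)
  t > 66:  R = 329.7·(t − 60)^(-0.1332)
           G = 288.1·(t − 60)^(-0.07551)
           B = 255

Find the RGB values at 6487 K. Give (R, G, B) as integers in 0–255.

(255, 254, 250)

t = 6487/100 = 64.87; the t ≤ 66 branch applies.
R = 255 by definition for t ≤ 66.
G = 99.47·ln 64.87 − 161.1 = 99.47·4.1724 − 161.1 = 253.927.
B = 138.5·ln(64.87 − 10) − 305.0 = 138.5·ln 54.87 − 305.0 = 138.5·4.0050 − 305.0 = 249.688.
Rounded: (255, 254, 250).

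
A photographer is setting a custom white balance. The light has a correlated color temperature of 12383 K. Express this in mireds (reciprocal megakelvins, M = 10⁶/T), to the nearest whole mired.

M = 10⁶ / 12383 = 80.756 → 81 mireds.

81 mireds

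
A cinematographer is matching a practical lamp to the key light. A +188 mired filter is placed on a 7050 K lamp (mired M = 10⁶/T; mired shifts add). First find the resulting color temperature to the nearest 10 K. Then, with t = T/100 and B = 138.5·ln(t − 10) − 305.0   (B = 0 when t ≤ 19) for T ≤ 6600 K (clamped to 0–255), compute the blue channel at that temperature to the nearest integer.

112

M_in = 10⁶/7050 = 141.84; M_out = 141.84 + (+188) = 329.84.
T_out = 10⁶/329.84 = 3031.7 K → 3030 K; t = 30.3.
B = 138.5·ln(30.3 − 10) − 305.0 = 138.5·ln 20.3 − 305.0 = 138.5·3.0106 − 305.0 = 111.971.
Rounded: 112.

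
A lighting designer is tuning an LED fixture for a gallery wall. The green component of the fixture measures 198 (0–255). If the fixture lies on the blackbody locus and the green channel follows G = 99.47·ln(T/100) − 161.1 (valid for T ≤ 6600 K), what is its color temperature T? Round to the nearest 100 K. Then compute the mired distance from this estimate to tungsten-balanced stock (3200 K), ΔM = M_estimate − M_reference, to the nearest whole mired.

ln t = (198 + 161.1) / 99.47 = 3.6101.
t = e^3.6101 = 36.971.
T = 100·t = 3697 K → 3700 K to the nearest 100 K.
M_estimate = 10⁶/3700 = 270.27; M_reference = 10⁶/3200 = 312.50.
ΔM = 270.27 − 312.50 = -42.23 → -42 mireds.

-42 mireds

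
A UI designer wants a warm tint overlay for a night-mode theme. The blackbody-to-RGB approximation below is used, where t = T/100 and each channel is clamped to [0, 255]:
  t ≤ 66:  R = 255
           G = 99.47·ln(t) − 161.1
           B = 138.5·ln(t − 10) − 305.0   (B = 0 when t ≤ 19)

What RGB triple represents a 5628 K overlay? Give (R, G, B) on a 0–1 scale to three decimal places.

t = 5628/100 = 56.28; the t ≤ 66 branch applies.
R = 255 by definition for t ≤ 66.
G = 99.47·ln 56.28 − 161.1 = 99.47·4.0303 − 161.1 = 239.798.
B = 138.5·ln(56.28 − 10) − 305.0 = 138.5·ln 46.28 − 305.0 = 138.5·3.8347 − 305.0 = 226.107.
Dividing each by 255: (1.0000, 0.9404, 0.8867) → (1.000, 0.940, 0.887).

(1.000, 0.940, 0.887)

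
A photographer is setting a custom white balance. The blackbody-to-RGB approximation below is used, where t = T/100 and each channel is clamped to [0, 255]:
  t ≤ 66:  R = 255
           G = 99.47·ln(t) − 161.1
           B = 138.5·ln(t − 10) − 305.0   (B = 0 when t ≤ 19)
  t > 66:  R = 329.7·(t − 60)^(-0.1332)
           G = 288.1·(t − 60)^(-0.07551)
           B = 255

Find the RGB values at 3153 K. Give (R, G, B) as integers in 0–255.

t = 3153/100 = 31.53; the t ≤ 66 branch applies.
R = 255 by definition for t ≤ 66.
G = 99.47·ln 31.53 − 161.1 = 99.47·3.4509 − 161.1 = 182.165.
B = 138.5·ln(31.53 − 10) − 305.0 = 138.5·ln 21.53 − 305.0 = 138.5·3.0694 − 305.0 = 120.118.
Rounded: (255, 182, 120).

(255, 182, 120)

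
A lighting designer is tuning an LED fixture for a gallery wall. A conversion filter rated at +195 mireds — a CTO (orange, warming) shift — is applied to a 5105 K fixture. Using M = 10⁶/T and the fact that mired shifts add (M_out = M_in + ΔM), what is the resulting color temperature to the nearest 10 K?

M_in = 10⁶/5105 = 195.89 mireds.
M_out = 195.89 + (+195) = 390.89 mireds.
T_out = 10⁶/390.89 = 2558.3 K → 2560 K.

2560 K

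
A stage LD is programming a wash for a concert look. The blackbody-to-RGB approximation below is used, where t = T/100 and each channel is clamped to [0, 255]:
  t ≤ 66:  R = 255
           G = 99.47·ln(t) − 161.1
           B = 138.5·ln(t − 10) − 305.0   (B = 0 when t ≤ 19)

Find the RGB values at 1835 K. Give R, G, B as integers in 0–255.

t = 1835/100 = 18.35; the t ≤ 66 branch applies.
R = 255 by definition for t ≤ 66.
G = 99.47·ln 18.35 − 161.1 = 99.47·2.9096 − 161.1 = 128.321.
t = 18.35 ≤ 19, so B = 0.
Rounded: (255, 128, 0).

R=255, G=128, B=0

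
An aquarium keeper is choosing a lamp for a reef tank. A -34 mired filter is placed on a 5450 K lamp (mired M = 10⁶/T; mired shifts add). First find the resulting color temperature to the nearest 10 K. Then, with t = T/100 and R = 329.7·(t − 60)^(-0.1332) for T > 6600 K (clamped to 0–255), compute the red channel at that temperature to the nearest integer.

M_in = 10⁶/5450 = 183.49; M_out = 183.49 + (-34) = 149.49.
T_out = 10⁶/149.49 = 6689.6 K → 6690 K; t = 66.9.
R = 329.7·(66.9 − 60)^(-0.1332) = 329.7·6.9^(-0.1332) = 329.7·0.77315 = 254.908.
Rounded: 255.

255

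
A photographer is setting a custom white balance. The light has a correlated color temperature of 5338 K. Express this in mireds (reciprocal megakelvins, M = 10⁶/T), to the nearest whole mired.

187 mireds

M = 10⁶ / 5338 = 187.336 → 187 mireds.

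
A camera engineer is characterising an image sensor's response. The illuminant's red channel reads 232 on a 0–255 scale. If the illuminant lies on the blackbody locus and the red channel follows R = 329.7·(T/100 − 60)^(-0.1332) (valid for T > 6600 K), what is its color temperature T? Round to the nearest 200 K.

(t − 60)^(-0.1332) = 232/329.7 = 0.70367.
t − 60 = 0.70367^(1/-0.1332) = 0.70367^(-7.508) = 13.992, so t = 73.992.
T = 100·t = 7399 K → 7400 K to the nearest 200 K.

7400 K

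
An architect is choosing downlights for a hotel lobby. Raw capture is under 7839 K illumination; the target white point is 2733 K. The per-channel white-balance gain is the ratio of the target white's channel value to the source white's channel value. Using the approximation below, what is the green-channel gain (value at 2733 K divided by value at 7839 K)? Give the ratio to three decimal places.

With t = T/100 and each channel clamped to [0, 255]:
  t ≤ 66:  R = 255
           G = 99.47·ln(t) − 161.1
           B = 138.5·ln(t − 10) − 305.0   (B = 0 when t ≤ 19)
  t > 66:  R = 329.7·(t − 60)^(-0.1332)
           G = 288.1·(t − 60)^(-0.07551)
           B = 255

At 7839 K (t = 78.39):
  G = 288.1·(78.39 − 60)^(-0.07551) = 288.1·18.39^(-0.07551) = 288.1·0.80262 = 231.236.
At 2733 K (t = 27.33):
  G = 99.47·ln 27.33 − 161.1 = 99.47·3.3080 − 161.1 = 167.945.
Gain = 167.945 / 231.236 = 0.7263 → 0.726.

0.726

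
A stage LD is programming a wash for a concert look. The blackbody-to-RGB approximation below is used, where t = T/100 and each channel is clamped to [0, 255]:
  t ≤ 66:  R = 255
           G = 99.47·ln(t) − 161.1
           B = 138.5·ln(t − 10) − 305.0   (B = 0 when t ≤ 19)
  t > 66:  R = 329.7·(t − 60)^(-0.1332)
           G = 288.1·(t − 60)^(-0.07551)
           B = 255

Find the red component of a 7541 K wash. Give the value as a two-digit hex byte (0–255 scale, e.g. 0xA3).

t = 7541/100 = 75.41; the t > 66 branch applies.
R = 329.7·(75.41 − 60)^(-0.1332) = 329.7·15.41^(-0.1332) = 329.7·0.69468 = 229.036.
Rounded: 229; in hex, 0xE5.

0xE5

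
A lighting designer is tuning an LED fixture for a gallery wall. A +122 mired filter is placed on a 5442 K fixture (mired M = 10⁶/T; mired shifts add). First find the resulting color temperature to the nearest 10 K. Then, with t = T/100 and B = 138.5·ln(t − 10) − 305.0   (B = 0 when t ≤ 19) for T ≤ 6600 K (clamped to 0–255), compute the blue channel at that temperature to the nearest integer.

M_in = 10⁶/5442 = 183.76; M_out = 183.76 + (+122) = 305.76.
T_out = 10⁶/305.76 = 3270.6 K → 3270 K; t = 32.7.
B = 138.5·ln(32.7 − 10) − 305.0 = 138.5·ln 22.7 − 305.0 = 138.5·3.1224 − 305.0 = 127.448.
Rounded: 127.

127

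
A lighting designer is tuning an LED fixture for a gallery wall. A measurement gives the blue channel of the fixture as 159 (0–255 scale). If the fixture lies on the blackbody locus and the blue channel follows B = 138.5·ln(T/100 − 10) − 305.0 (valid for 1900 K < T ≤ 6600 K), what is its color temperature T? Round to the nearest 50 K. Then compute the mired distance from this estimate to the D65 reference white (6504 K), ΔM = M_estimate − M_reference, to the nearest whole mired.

ln(t − 10) = (159 + 305.0) / 138.5 = 3.3502.
t − 10 = e^3.3502 = 28.508, so t = 38.508.
T = 100·t = 3851 K → 3850 K to the nearest 50 K.
M_estimate = 10⁶/3850 = 259.74; M_reference = 10⁶/6504 = 153.75.
ΔM = 259.74 − 153.75 = 105.99 → +106 mireds.

+106 mireds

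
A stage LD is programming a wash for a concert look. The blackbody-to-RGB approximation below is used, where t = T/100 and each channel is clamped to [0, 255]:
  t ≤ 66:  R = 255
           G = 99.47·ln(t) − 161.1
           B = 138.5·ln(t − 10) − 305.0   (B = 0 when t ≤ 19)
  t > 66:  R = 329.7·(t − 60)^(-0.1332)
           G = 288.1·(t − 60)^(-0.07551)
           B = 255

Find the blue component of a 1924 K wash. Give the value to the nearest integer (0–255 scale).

3

t = 1924/100 = 19.24; the t ≤ 66 branch applies.
B = 138.5·ln(19.24 − 10) − 305.0 = 138.5·ln 9.24 − 305.0 = 138.5·2.2235 − 305.0 = 2.961.
Rounded: 3.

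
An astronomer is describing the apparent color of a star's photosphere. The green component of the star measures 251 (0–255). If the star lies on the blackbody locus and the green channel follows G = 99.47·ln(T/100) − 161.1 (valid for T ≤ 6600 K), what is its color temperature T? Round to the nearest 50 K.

6300 K

ln t = (251 + 161.1) / 99.47 = 4.1430.
t = e^4.1430 = 62.989.
T = 100·t = 6299 K → 6300 K to the nearest 50 K.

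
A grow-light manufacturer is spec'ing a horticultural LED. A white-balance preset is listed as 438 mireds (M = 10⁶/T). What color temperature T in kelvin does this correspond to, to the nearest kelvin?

T = 10⁶ / 438 = 2283.11 K → 2283 K.

2283 K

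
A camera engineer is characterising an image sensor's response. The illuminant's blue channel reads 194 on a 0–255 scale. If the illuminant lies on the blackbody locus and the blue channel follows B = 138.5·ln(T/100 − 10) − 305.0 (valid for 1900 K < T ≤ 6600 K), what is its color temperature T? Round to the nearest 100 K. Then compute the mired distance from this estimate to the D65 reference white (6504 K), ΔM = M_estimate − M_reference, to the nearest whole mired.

ln(t − 10) = (194 + 305.0) / 138.5 = 3.6029.
t − 10 = e^3.6029 = 36.704, so t = 46.704.
T = 100·t = 4670 K → 4700 K to the nearest 100 K.
M_estimate = 10⁶/4700 = 212.77; M_reference = 10⁶/6504 = 153.75.
ΔM = 212.77 − 153.75 = 59.01 → +59 mireds.

+59 mireds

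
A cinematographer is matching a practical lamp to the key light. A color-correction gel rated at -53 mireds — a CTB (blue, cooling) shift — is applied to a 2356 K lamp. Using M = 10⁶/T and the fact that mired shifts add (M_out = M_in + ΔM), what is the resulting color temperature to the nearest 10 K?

M_in = 10⁶/2356 = 424.45 mireds.
M_out = 424.45 + (-53) = 371.45 mireds.
T_out = 10⁶/371.45 = 2692.2 K → 2690 K.

2690 K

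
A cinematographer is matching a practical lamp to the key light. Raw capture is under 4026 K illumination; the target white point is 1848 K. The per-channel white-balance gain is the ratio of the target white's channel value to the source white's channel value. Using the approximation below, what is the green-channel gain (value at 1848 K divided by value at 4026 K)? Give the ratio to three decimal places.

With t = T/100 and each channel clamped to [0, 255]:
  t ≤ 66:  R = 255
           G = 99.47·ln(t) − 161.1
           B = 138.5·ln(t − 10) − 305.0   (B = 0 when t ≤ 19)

At 4026 K (t = 40.26):
  G = 99.47·ln 40.26 − 161.1 = 99.47·3.6954 − 161.1 = 206.477.
At 1848 K (t = 18.48):
  G = 99.47·ln 18.48 − 161.1 = 99.47·2.9167 − 161.1 = 129.023.
Gain = 129.023 / 206.477 = 0.6249 → 0.625.

0.625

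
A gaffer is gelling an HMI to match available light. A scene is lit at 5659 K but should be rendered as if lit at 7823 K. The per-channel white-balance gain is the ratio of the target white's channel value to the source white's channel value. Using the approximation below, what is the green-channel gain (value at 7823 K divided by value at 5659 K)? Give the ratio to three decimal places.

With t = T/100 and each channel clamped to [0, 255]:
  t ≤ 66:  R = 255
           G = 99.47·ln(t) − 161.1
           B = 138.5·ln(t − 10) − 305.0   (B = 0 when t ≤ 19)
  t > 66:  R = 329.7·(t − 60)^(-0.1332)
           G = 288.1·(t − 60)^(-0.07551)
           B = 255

0.963

At 5659 K (t = 56.59):
  G = 99.47·ln 56.59 − 161.1 = 99.47·4.0358 − 161.1 = 240.344.
At 7823 K (t = 78.23):
  G = 288.1·(78.23 − 60)^(-0.07551) = 288.1·18.23^(-0.07551) = 288.1·0.80315 = 231.388.
Gain = 231.388 / 240.344 = 0.9627 → 0.963.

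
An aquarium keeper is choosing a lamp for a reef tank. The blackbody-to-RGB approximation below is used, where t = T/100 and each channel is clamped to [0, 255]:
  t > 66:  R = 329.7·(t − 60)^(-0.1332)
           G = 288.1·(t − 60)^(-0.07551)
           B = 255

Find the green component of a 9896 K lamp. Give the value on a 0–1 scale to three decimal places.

t = 9896/100 = 98.96; the t > 66 branch applies.
G = 288.1·(98.96 − 60)^(-0.07551) = 288.1·38.96^(-0.07551) = 288.1·0.75839 = 218.492.
On a 0–1 scale: 218.492/255 = 0.8568 → 0.857.

0.857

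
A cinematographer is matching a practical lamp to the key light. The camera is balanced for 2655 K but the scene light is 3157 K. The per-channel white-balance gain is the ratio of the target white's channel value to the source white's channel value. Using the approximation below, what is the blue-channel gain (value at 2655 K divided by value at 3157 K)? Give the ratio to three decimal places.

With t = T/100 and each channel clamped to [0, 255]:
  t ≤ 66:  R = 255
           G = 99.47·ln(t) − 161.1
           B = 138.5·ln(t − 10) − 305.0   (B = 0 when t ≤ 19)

0.695

At 3157 K (t = 31.57):
  B = 138.5·ln(31.57 − 10) − 305.0 = 138.5·ln 21.57 − 305.0 = 138.5·3.0713 − 305.0 = 120.376.
At 2655 K (t = 26.55):
  B = 138.5·ln(26.55 − 10) − 305.0 = 138.5·ln 16.55 − 305.0 = 138.5·2.8064 − 305.0 = 83.684.
Gain = 83.684 / 120.376 = 0.6952 → 0.695.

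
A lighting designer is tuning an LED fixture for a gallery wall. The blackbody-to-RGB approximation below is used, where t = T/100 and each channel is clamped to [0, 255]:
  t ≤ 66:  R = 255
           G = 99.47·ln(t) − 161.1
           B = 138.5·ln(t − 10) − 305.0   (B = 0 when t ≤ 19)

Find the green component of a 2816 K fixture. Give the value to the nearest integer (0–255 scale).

171

t = 2816/100 = 28.16; the t ≤ 66 branch applies.
G = 99.47·ln 28.16 − 161.1 = 99.47·3.3379 − 161.1 = 170.921.
Rounded: 171.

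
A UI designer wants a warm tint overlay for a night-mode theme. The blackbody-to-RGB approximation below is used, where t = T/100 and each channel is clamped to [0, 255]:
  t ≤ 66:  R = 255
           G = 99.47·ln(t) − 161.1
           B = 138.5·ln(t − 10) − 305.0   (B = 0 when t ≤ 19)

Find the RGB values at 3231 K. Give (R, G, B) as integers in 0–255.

t = 3231/100 = 32.31; the t ≤ 66 branch applies.
R = 255 by definition for t ≤ 66.
G = 99.47·ln 32.31 − 161.1 = 99.47·3.4754 − 161.1 = 184.596.
B = 138.5·ln(32.31 − 10) − 305.0 = 138.5·ln 22.31 − 305.0 = 138.5·3.1050 − 305.0 = 125.047.
Rounded: (255, 185, 125).

(255, 185, 125)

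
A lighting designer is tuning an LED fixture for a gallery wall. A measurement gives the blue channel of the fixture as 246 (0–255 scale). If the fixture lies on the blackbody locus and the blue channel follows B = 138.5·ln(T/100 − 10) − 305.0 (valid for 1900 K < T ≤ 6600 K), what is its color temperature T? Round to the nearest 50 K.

ln(t − 10) = (246 + 305.0) / 138.5 = 3.9783.
t − 10 = e^3.9783 = 53.428, so t = 63.428.
T = 100·t = 6343 K → 6350 K to the nearest 50 K.

6350 K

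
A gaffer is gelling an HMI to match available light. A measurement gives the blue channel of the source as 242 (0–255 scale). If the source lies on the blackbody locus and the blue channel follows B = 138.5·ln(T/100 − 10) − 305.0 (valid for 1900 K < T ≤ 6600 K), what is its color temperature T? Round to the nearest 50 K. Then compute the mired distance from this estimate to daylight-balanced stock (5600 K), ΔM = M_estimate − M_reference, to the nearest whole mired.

-17 mireds

ln(t − 10) = (242 + 305.0) / 138.5 = 3.9495.
t − 10 = e^3.9495 = 51.907, so t = 61.907.
T = 100·t = 6191 K → 6200 K to the nearest 50 K.
M_estimate = 10⁶/6200 = 161.29; M_reference = 10⁶/5600 = 178.57.
ΔM = 161.29 − 178.57 = -17.28 → -17 mireds.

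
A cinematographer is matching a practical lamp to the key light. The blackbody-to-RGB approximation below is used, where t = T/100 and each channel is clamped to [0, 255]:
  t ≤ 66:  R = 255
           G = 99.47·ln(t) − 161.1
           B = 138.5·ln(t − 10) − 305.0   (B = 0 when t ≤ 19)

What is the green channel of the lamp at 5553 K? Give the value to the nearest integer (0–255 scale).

t = 5553/100 = 55.53; the t ≤ 66 branch applies.
G = 99.47·ln 55.53 − 161.1 = 99.47·4.0169 − 161.1 = 238.463.
Rounded: 238.

238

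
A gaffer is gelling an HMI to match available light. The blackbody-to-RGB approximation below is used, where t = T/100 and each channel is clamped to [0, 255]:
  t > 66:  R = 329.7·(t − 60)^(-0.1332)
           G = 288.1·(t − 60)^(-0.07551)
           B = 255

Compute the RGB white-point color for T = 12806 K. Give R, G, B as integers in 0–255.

R=188, G=209, B=255

t = 12806/100 = 128.06; the t > 66 branch applies.
R = 329.7·(128.06 − 60)^(-0.1332) = 329.7·68.06^(-0.1332) = 329.7·0.56998 = 187.922.
G = 288.1·(128.06 − 60)^(-0.07551) = 288.1·68.06^(-0.07551) = 288.1·0.72711 = 209.480.
B = 255 by definition for t > 66.
Rounded: (188, 209, 255).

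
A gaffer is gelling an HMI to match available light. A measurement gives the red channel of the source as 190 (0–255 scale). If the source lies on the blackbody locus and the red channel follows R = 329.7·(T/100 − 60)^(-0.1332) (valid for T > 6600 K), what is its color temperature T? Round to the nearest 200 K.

12200 K

(t − 60)^(-0.1332) = 190/329.7 = 0.57628.
t − 60 = 0.57628^(1/-0.1332) = 0.57628^(-7.508) = 62.667, so t = 122.667.
T = 100·t = 12267 K → 12200 K to the nearest 200 K.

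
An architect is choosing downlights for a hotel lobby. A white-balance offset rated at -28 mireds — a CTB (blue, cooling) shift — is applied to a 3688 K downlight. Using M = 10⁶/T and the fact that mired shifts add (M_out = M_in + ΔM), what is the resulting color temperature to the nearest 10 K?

M_in = 10⁶/3688 = 271.15 mireds.
M_out = 271.15 + (-28) = 243.15 mireds.
T_out = 10⁶/243.15 = 4112.7 K → 4110 K.

4110 K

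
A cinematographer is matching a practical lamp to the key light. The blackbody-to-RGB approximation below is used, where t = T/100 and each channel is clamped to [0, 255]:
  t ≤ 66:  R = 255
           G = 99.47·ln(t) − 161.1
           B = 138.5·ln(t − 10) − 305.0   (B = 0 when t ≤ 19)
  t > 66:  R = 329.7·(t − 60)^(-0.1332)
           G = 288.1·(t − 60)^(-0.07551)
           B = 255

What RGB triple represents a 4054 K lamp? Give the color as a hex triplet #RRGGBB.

t = 4054/100 = 40.54; the t ≤ 66 branch applies.
R = 255 by definition for t ≤ 66.
G = 99.47·ln 40.54 − 161.1 = 99.47·3.7023 − 161.1 = 207.167.
B = 138.5·ln(40.54 − 10) − 305.0 = 138.5·ln 30.54 − 305.0 = 138.5·3.4190 − 305.0 = 168.537.
Rounded: (255, 207, 169).
In hex: #FFCFA9.

#FFCFA9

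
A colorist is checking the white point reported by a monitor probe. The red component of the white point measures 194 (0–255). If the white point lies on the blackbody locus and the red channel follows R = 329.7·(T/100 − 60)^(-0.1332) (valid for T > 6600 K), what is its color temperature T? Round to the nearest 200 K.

11400 K

(t − 60)^(-0.1332) = 194/329.7 = 0.58841.
t − 60 = 0.58841^(1/-0.1332) = 0.58841^(-7.508) = 53.593, so t = 113.593.
T = 100·t = 11359 K → 11400 K to the nearest 200 K.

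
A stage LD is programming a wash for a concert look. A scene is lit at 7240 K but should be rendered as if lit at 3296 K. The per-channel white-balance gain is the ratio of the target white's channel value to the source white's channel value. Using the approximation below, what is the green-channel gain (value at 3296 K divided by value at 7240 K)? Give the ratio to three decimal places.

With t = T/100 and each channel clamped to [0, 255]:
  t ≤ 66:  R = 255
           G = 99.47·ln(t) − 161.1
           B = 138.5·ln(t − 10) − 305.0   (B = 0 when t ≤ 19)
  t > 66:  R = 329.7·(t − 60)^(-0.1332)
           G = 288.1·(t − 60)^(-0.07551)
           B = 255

0.783

At 7240 K (t = 72.4):
  G = 288.1·(72.4 − 60)^(-0.07551) = 288.1·12.4^(-0.07551) = 288.1·0.82687 = 238.220.
At 3296 K (t = 32.96):
  G = 99.47·ln 32.96 − 161.1 = 99.47·3.4953 − 161.1 = 186.577.
Gain = 186.577 / 238.220 = 0.7832 → 0.783.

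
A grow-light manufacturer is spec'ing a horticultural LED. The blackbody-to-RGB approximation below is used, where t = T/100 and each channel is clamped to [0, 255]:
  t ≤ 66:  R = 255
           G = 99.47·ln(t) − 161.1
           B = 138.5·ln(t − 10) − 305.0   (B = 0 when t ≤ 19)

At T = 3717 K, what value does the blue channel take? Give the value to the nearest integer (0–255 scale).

152

t = 3717/100 = 37.17; the t ≤ 66 branch applies.
B = 138.5·ln(37.17 − 10) − 305.0 = 138.5·ln 27.17 − 305.0 = 138.5·3.3021 − 305.0 = 152.343.
Rounded: 152.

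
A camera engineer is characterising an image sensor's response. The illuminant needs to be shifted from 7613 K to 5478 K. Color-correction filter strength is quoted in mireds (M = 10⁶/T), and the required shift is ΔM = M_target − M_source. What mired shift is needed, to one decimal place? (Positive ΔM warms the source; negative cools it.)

M_source = 10⁶/7613 = 131.354; M_target = 10⁶/5478 = 182.548.
ΔM = 182.548 − 131.354 = 51.194 → +51.2 mireds, a warming shift.

+51.2 mireds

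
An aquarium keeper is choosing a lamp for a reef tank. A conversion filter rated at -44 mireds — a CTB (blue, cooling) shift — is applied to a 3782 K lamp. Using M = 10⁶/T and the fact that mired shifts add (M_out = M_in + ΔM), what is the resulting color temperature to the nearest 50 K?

M_in = 10⁶/3782 = 264.41 mireds.
M_out = 264.41 + (-44) = 220.41 mireds.
T_out = 10⁶/220.41 = 4537.0 K → 4550 K.

4550 K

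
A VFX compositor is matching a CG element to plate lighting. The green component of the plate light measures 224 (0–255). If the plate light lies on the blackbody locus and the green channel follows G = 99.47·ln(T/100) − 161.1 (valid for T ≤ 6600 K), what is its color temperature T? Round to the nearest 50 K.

ln t = (224 + 161.1) / 99.47 = 3.8715.
t = e^3.8715 = 48.015.
T = 100·t = 4802 K → 4800 K to the nearest 50 K.

4800 K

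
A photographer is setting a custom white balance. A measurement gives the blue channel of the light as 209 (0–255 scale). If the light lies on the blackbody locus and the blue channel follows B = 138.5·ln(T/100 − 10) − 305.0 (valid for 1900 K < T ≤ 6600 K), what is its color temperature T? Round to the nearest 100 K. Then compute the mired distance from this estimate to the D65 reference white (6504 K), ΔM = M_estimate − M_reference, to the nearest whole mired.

+42 mireds

ln(t − 10) = (209 + 305.0) / 138.5 = 3.7112.
t − 10 = e^3.7112 = 40.903, so t = 50.903.
T = 100·t = 5090 K → 5100 K to the nearest 100 K.
M_estimate = 10⁶/5100 = 196.08; M_reference = 10⁶/6504 = 153.75.
ΔM = 196.08 − 153.75 = 42.33 → +42 mireds.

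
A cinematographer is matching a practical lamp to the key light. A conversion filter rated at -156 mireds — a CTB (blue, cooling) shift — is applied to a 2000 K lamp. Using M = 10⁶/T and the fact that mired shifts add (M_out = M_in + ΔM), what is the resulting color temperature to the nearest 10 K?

M_in = 10⁶/2000 = 500.00 mireds.
M_out = 500.00 + (-156) = 344.00 mireds.
T_out = 10⁶/344.00 = 2907.0 K → 2910 K.

2910 K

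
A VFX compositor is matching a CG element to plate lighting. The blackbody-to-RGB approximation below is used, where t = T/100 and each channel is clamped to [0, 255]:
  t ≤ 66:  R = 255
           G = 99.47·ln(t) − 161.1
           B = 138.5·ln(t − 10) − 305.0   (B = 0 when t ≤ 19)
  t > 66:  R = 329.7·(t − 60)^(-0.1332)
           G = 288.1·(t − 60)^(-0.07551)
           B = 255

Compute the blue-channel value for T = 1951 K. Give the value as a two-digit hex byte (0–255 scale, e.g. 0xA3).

t = 1951/100 = 19.51; the t ≤ 66 branch applies.
B = 138.5·ln(19.51 − 10) − 305.0 = 138.5·ln 9.51 − 305.0 = 138.5·2.2523 − 305.0 = 6.950.
Rounded: 7; in hex, 0x07.

0x07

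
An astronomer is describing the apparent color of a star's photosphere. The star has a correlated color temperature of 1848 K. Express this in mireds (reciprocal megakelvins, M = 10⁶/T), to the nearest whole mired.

541 mireds

M = 10⁶ / 1848 = 541.126 → 541 mireds.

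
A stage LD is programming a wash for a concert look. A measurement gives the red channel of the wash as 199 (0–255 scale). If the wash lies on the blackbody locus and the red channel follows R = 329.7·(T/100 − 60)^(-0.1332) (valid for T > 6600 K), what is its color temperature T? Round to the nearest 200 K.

(t − 60)^(-0.1332) = 199/329.7 = 0.60358.
t − 60 = 0.60358^(1/-0.1332) = 0.60358^(-7.508) = 44.273, so t = 104.273.
T = 100·t = 10427 K → 10400 K to the nearest 200 K.

10400 K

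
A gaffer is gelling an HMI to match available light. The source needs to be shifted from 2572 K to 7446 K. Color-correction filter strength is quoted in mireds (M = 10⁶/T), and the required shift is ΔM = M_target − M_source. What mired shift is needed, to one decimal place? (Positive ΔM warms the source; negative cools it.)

M_source = 10⁶/2572 = 388.802; M_target = 10⁶/7446 = 134.300.
ΔM = 134.300 − 388.802 = -254.502 → -254.5 mireds, a cooling shift.

-254.5 mireds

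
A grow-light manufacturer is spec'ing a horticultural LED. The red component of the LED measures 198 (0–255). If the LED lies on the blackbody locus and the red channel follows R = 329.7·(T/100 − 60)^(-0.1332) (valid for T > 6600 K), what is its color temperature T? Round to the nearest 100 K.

10600 K

(t − 60)^(-0.1332) = 198/329.7 = 0.60055.
t − 60 = 0.60055^(1/-0.1332) = 0.60055^(-7.508) = 45.980, so t = 105.980.
T = 100·t = 10598 K → 10600 K to the nearest 100 K.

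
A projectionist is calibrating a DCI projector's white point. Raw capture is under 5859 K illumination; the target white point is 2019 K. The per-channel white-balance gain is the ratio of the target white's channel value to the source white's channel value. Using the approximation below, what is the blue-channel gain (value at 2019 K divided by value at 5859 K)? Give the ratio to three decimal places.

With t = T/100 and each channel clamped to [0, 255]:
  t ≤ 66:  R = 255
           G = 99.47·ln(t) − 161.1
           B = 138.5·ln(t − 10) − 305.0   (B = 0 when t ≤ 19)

0.071

At 5859 K (t = 58.59):
  B = 138.5·ln(58.59 − 10) − 305.0 = 138.5·ln 48.59 − 305.0 = 138.5·3.8834 − 305.0 = 232.853.
At 2019 K (t = 20.19):
  B = 138.5·ln(20.19 − 10) − 305.0 = 138.5·ln 10.19 − 305.0 = 138.5·2.3214 − 305.0 = 16.515.
Gain = 16.515 / 232.853 = 0.0709 → 0.071.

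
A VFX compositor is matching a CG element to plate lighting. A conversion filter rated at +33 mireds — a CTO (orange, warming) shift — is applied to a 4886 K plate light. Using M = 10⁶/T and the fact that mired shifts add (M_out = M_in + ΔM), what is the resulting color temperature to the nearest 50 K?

M_in = 10⁶/4886 = 204.67 mireds.
M_out = 204.67 + (+33) = 237.67 mireds.
T_out = 10⁶/237.67 = 4207.6 K → 4200 K.

4200 K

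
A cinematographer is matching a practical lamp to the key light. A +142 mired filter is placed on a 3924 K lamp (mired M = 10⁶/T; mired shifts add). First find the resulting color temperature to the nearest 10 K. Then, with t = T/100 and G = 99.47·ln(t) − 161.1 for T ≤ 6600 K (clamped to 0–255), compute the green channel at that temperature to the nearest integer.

M_in = 10⁶/3924 = 254.84; M_out = 254.84 + (+142) = 396.84.
T_out = 10⁶/396.84 = 2519.9 K → 2520 K; t = 25.2.
G = 99.47·ln 25.2 − 161.1 = 99.47·3.2268 − 161.1 = 159.874.
Rounded: 160.

160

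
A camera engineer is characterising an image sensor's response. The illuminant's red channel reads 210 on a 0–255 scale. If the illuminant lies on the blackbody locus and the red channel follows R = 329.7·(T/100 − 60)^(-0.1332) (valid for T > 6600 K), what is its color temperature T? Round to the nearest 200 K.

9000 K

(t − 60)^(-0.1332) = 210/329.7 = 0.63694.
t − 60 = 0.63694^(1/-0.1332) = 0.63694^(-7.508) = 29.561, so t = 89.561.
T = 100·t = 8956 K → 9000 K to the nearest 200 K.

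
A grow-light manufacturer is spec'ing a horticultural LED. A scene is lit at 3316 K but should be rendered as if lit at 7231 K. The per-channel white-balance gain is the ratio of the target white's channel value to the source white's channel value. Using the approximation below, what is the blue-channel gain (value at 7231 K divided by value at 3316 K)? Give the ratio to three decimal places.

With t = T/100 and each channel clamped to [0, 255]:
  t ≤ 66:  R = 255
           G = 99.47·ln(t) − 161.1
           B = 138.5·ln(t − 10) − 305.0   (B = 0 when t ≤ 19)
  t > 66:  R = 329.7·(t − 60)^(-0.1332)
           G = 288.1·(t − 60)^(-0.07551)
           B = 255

At 3316 K (t = 33.16):
  B = 138.5·ln(33.16 − 10) − 305.0 = 138.5·ln 23.16 − 305.0 = 138.5·3.1424 − 305.0 = 130.226.
At 7231 K (t = 72.31):
  B = 255 by definition for t > 66.
Gain = 255.000 / 130.226 = 1.9581 → 1.958.

1.958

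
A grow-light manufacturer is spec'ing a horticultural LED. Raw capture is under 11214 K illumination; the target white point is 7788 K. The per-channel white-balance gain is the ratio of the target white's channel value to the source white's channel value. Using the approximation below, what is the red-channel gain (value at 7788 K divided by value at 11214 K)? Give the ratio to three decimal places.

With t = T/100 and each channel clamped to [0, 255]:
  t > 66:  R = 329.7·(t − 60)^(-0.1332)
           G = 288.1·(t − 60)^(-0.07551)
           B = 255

At 11214 K (t = 112.14):
  R = 329.7·(112.14 − 60)^(-0.1332) = 329.7·52.14^(-0.1332) = 329.7·0.59057 = 194.712.
At 7788 K (t = 77.88):
  R = 329.7·(77.88 − 60)^(-0.1332) = 329.7·17.88^(-0.1332) = 329.7·0.68106 = 224.545.
Gain = 224.545 / 194.712 = 1.1532 → 1.153.

1.153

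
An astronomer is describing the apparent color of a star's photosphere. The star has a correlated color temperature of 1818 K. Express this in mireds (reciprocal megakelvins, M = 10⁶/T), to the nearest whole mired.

550 mireds

M = 10⁶ / 1818 = 550.055 → 550 mireds.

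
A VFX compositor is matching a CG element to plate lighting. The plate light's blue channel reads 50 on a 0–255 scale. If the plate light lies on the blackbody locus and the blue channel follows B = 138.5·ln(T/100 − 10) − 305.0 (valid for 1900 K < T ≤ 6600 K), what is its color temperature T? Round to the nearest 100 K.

2300 K

ln(t − 10) = (50 + 305.0) / 138.5 = 2.5632.
t − 10 = e^2.5632 = 12.977, so t = 22.977.
T = 100·t = 2298 K → 2300 K to the nearest 100 K.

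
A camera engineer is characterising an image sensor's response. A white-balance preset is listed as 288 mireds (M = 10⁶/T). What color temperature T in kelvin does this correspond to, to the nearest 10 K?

3470 K

T = 10⁶ / 288 = 3472.22 K → 3470 K.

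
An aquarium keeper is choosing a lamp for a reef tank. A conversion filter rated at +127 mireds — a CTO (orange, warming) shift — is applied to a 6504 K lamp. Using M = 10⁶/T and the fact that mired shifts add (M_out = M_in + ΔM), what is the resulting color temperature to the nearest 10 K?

3560 K

M_in = 10⁶/6504 = 153.75 mireds.
M_out = 153.75 + (+127) = 280.75 mireds.
T_out = 10⁶/280.75 = 3561.9 K → 3560 K.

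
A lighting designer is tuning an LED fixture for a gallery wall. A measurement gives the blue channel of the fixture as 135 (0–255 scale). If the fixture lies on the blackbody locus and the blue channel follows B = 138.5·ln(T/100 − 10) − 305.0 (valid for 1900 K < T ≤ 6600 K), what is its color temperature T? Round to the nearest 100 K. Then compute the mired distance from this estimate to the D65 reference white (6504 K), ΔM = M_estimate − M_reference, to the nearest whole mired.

+140 mireds

ln(t − 10) = (135 + 305.0) / 138.5 = 3.1769.
t − 10 = e^3.1769 = 23.972, so t = 33.972.
T = 100·t = 3397 K → 3400 K to the nearest 100 K.
M_estimate = 10⁶/3400 = 294.12; M_reference = 10⁶/6504 = 153.75.
ΔM = 294.12 − 153.75 = 140.37 → +140 mireds.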